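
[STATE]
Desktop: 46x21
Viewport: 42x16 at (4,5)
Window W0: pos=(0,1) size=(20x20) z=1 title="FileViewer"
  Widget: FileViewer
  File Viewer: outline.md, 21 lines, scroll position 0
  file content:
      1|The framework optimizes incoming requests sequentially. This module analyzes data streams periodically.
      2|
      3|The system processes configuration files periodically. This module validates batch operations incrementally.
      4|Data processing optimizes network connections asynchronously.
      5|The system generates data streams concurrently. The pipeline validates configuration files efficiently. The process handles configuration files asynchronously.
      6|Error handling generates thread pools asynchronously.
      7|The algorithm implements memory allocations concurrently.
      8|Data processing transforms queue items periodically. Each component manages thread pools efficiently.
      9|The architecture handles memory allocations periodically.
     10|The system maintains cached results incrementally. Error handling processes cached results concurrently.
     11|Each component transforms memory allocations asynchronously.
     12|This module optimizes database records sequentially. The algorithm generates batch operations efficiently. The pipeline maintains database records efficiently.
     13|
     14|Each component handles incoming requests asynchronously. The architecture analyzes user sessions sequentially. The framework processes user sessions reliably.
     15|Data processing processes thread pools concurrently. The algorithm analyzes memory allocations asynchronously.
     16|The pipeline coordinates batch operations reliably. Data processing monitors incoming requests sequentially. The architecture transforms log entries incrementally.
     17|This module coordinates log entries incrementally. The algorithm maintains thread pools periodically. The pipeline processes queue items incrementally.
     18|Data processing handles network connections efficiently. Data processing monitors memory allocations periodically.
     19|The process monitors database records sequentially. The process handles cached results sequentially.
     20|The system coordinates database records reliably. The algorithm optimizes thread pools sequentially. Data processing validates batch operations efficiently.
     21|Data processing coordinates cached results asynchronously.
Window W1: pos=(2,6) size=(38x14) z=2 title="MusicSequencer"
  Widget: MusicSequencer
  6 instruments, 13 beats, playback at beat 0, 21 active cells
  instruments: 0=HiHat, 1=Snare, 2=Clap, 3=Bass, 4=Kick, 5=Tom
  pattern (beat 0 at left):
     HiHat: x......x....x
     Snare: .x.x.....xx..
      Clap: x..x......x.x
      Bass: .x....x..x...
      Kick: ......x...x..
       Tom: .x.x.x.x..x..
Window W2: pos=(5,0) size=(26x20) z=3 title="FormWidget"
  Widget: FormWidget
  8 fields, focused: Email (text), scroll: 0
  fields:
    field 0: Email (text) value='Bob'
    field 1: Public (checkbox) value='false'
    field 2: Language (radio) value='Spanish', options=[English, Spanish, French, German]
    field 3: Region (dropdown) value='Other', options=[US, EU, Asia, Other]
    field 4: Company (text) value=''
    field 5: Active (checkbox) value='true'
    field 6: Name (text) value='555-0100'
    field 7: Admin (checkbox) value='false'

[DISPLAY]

 ┃  Language:   ( ) Englis┃               
━┃  Region:     [Other  ▼]┃━━━━━━━━┓      
M┃  Company:    [        ]┃        ┃      
─┃  Active:     [x]       ┃────────┨      
 ┃  Name:       [555-0100]┃        ┃      
H┃  Admin:      [ ]       ┃        ┃      
S┃                        ┃        ┃      
 ┃                        ┃        ┃      
 ┃                        ┃        ┃      
 ┃                        ┃        ┃      
 ┃                        ┃        ┃      
 ┃                        ┃        ┃      
 ┃                        ┃        ┃      
 ┃                        ┃        ┃      
━┗━━━━━━━━━━━━━━━━━━━━━━━━┛━━━━━━━━┛      
━━━━━━━━━━━━━━━┛                          


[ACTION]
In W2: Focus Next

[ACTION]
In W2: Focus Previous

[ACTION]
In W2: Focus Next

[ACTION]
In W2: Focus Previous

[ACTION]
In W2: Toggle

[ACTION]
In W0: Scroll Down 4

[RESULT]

o┃  Language:   ( ) Englis┃               
━┃  Region:     [Other  ▼]┃━━━━━━━━┓      
M┃  Company:    [        ]┃        ┃      
─┃  Active:     [x]       ┃────────┨      
 ┃  Name:       [555-0100]┃        ┃      
H┃  Admin:      [ ]       ┃        ┃      
S┃                        ┃        ┃      
 ┃                        ┃        ┃      
 ┃                        ┃        ┃      
 ┃                        ┃        ┃      
 ┃                        ┃        ┃      
 ┃                        ┃        ┃      
 ┃                        ┃        ┃      
 ┃                        ┃        ┃      
━┗━━━━━━━━━━━━━━━━━━━━━━━━┛━━━━━━━━┛      
━━━━━━━━━━━━━━━┛                          


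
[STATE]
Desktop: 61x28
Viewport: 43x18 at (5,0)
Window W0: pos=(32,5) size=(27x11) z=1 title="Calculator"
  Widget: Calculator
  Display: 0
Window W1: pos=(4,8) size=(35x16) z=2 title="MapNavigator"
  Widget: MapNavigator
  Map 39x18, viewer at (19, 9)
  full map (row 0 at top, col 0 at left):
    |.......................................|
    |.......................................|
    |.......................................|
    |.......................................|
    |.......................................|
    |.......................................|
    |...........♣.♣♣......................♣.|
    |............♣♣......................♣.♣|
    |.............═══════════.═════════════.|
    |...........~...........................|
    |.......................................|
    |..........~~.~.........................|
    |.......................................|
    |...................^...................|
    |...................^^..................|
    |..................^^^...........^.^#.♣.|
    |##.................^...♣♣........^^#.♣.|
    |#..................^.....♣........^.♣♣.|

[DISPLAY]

                                           
                                           
                                           
                                           
                                           
                           ┏━━━━━━━━━━━━━━━
                           ┃ Calculator    
                           ┠───────────────
━━━━━━━━━━━━━━━━━━━━━━━━━━━━━━━━━┓         
 MapNavigator                    ┃──┬───┬──
─────────────────────────────────┨8 │ 9 │ ÷
.................................┃──┼───┼──
.................................┃5 │ 6 │ ×
.................................┃──┼───┼──
........♣.♣♣.....................┃2 │ 3 │ -
.........♣♣......................┃━━━━━━━━━
..........═══════════.═══════════┃         
........~.......@................┃         


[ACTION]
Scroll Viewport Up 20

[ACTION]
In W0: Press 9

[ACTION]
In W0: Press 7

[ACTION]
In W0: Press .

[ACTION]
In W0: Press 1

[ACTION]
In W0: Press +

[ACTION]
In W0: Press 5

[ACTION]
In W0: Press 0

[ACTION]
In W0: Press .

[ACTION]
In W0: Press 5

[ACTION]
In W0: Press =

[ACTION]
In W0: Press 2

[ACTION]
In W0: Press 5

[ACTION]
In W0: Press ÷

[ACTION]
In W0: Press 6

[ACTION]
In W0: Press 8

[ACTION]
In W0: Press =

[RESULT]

                                           
                                           
                                           
                                           
                                           
                           ┏━━━━━━━━━━━━━━━
                           ┃ Calculator    
                           ┠───────────────
━━━━━━━━━━━━━━━━━━━━━━━━━━━━━━━━━┓       0.
 MapNavigator                    ┃──┬───┬──
─────────────────────────────────┨8 │ 9 │ ÷
.................................┃──┼───┼──
.................................┃5 │ 6 │ ×
.................................┃──┼───┼──
........♣.♣♣.....................┃2 │ 3 │ -
.........♣♣......................┃━━━━━━━━━
..........═══════════.═══════════┃         
........~.......@................┃         


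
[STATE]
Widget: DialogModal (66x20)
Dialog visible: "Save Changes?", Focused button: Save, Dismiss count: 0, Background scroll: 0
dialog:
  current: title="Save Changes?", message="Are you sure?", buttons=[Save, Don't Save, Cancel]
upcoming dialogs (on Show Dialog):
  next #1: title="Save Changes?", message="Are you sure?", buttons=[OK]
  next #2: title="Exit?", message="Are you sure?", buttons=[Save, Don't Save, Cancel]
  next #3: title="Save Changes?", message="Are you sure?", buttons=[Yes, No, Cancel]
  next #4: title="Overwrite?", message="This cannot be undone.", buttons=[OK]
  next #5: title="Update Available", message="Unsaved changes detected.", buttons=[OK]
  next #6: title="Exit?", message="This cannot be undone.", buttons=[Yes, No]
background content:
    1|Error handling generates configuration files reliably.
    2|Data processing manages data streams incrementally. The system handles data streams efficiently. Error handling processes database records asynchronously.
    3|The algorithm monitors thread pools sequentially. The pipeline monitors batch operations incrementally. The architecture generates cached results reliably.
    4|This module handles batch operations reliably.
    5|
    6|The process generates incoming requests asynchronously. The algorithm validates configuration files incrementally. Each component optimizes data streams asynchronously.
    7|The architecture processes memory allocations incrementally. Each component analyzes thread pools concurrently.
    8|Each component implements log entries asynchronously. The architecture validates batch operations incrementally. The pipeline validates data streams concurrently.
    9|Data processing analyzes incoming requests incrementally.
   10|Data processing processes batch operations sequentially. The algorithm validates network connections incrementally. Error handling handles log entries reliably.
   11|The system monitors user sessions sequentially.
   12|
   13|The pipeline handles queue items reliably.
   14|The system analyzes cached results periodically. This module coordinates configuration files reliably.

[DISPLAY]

Error handling generates configuration files reliably.            
Data processing manages data streams incrementally. The system han
The algorithm monitors thread pools sequentially. The pipeline mon
This module handles batch operations reliably.                    
                                                                  
The process generates incoming requests asynchronously. The algori
The architecture processes memory allocations incrementally. Each 
Each component im┌──────────────────────────────┐sly. The architec
Data processing a│        Save Changes?         │entally.         
Data processing p│        Are you sure?         │tially. The algor
The system monito│ [Save]  Don't Save   Cancel  │                 
                 └──────────────────────────────┘                 
The pipeline handles queue items reliably.                        
The system analyzes cached results periodically. This module coord
                                                                  
                                                                  
                                                                  
                                                                  
                                                                  
                                                                  


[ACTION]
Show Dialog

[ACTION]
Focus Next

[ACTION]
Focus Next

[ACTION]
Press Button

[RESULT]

Error handling generates configuration files reliably.            
Data processing manages data streams incrementally. The system han
The algorithm monitors thread pools sequentially. The pipeline mon
This module handles batch operations reliably.                    
                                                                  
The process generates incoming requests asynchronously. The algori
The architecture processes memory allocations incrementally. Each 
Each component implements log entries asynchronously. The architec
Data processing analyzes incoming requests incrementally.         
Data processing processes batch operations sequentially. The algor
The system monitors user sessions sequentially.                   
                                                                  
The pipeline handles queue items reliably.                        
The system analyzes cached results periodically. This module coord
                                                                  
                                                                  
                                                                  
                                                                  
                                                                  
                                                                  


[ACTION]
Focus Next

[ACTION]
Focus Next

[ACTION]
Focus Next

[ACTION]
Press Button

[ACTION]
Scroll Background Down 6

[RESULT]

The architecture processes memory allocations incrementally. Each 
Each component implements log entries asynchronously. The architec
Data processing analyzes incoming requests incrementally.         
Data processing processes batch operations sequentially. The algor
The system monitors user sessions sequentially.                   
                                                                  
The pipeline handles queue items reliably.                        
The system analyzes cached results periodically. This module coord
                                                                  
                                                                  
                                                                  
                                                                  
                                                                  
                                                                  
                                                                  
                                                                  
                                                                  
                                                                  
                                                                  
                                                                  


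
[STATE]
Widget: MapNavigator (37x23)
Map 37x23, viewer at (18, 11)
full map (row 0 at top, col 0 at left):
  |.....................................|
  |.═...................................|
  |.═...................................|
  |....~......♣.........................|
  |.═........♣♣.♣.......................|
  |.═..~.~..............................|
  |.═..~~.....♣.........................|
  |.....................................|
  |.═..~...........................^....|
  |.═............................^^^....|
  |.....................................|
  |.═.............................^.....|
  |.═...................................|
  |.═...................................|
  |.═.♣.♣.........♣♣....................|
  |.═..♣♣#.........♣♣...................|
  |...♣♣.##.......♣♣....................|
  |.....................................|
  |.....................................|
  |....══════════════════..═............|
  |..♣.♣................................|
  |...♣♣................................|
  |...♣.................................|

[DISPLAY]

.....................................
.═...................................
.═...................................
....~......♣.........................
.═........♣♣.♣.......................
.═..~.~..............................
.═..~~.....♣.........................
.....................................
.═..~...........................^....
.═............................^^^....
.....................................
.═................@............^.....
.═...................................
.═...................................
.═.♣.♣.........♣♣....................
.═..♣♣#.........♣♣...................
...♣♣.##.......♣♣....................
.....................................
.....................................
....══════════════════..═............
..♣.♣................................
...♣♣................................
...♣.................................


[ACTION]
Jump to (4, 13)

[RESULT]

              .═.....................
              ....~......♣...........
              .═........♣♣.♣.........
              .═..~.~................
              .═..~~.....♣...........
              .......................
              .═..~..................
              .═.....................
              .......................
              .═.....................
              .═.....................
              .═..@..................
              .═.♣.♣.........♣♣......
              .═..♣♣#.........♣♣.....
              ...♣♣.##.......♣♣......
              .......................
              .......................
              ....══════════════════.
              ..♣.♣..................
              ...♣♣..................
              ...♣...................
                                     
                                     


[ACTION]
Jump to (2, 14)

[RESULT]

                ....~......♣.........
                .═........♣♣.♣.......
                .═..~.~..............
                .═..~~.....♣.........
                .....................
                .═..~................
                .═...................
                .....................
                .═...................
                .═...................
                .═...................
                .═@♣.♣.........♣♣....
                .═..♣♣#.........♣♣...
                ...♣♣.##.......♣♣....
                .....................
                .....................
                ....═════════════════
                ..♣.♣................
                ...♣♣................
                ...♣.................
                                     
                                     
                                     


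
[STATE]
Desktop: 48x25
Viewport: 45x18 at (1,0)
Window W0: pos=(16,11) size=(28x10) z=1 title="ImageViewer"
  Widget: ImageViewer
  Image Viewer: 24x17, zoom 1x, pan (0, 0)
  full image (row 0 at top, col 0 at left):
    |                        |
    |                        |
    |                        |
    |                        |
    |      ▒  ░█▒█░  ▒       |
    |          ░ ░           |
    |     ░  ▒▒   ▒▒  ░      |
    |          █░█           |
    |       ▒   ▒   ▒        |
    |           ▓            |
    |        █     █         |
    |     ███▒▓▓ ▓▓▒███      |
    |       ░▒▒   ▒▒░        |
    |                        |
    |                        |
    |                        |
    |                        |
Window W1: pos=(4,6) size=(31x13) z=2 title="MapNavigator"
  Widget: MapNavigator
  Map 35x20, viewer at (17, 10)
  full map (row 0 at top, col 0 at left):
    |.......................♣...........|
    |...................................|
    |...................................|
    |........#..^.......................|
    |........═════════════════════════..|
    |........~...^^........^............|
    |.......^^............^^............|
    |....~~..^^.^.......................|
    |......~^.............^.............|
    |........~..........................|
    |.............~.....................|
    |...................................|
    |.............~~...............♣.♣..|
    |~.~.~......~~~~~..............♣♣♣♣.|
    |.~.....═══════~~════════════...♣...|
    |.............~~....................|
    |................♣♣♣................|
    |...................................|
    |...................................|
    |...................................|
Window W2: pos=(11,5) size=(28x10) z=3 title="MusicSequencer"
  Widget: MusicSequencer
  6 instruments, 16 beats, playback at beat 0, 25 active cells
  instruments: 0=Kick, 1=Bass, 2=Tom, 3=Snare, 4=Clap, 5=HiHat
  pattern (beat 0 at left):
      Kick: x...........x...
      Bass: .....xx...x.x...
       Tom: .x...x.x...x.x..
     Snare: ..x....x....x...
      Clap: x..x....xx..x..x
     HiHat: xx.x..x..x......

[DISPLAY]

                                             
                                             
                                             
                                             
                                             
          ┏━━━━━━━━━━━━━━━━━━━━━━━━━━┓       
   ┏━━━━━━┃ MusicSequencer           ┃       
   ┃ MapNa┠──────────────────────────┨       
   ┠──────┃      ▼123456789012345    ┃       
   ┃....^^┃  Kick█···········█···    ┃       
   ┃.~~..^┃  Bass·····██···█·█···    ┃       
   ┃...~^.┃   Tom·█···█·█···█·█··    ┃━━━━┓  
   ┃.....~┃ Snare··█····█····█···    ┃    ┃  
   ┃......┃  Clap█··█····██··█··█    ┃────┨  
   ┃......┗━━━━━━━━━━━━━━━━━━━━━━━━━━┛    ┃  
   ┃..........~~...............♣.┃        ┃  
   ┃.~......~~~~~..............♣♣┃        ┃  
   ┃....═══════~~════════════...♣┃        ┃  


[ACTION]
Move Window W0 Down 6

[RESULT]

                                             
                                             
                                             
                                             
                                             
          ┏━━━━━━━━━━━━━━━━━━━━━━━━━━┓       
   ┏━━━━━━┃ MusicSequencer           ┃       
   ┃ MapNa┠──────────────────────────┨       
   ┠──────┃      ▼123456789012345    ┃       
   ┃....^^┃  Kick█···········█···    ┃       
   ┃.~~..^┃  Bass·····██···█·█···    ┃       
   ┃...~^.┃   Tom·█···█·█···█·█··    ┃       
   ┃.....~┃ Snare··█····█····█···    ┃       
   ┃......┃  Clap█··█····██··█··█    ┃       
   ┃......┗━━━━━━━━━━━━━━━━━━━━━━━━━━┛       
   ┃..........~~...............♣.┃━━━━━━━━┓  
   ┃.~......~~~~~..............♣♣┃        ┃  
   ┃....═══════~~════════════...♣┃────────┨  


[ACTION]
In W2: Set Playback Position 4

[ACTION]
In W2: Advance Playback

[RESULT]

                                             
                                             
                                             
                                             
                                             
          ┏━━━━━━━━━━━━━━━━━━━━━━━━━━┓       
   ┏━━━━━━┃ MusicSequencer           ┃       
   ┃ MapNa┠──────────────────────────┨       
   ┠──────┃      01234▼6789012345    ┃       
   ┃....^^┃  Kick█···········█···    ┃       
   ┃.~~..^┃  Bass·····██···█·█···    ┃       
   ┃...~^.┃   Tom·█···█·█···█·█··    ┃       
   ┃.....~┃ Snare··█····█····█···    ┃       
   ┃......┃  Clap█··█····██··█··█    ┃       
   ┃......┗━━━━━━━━━━━━━━━━━━━━━━━━━━┛       
   ┃..........~~...............♣.┃━━━━━━━━┓  
   ┃.~......~~~~~..............♣♣┃        ┃  
   ┃....═══════~~════════════...♣┃────────┨  


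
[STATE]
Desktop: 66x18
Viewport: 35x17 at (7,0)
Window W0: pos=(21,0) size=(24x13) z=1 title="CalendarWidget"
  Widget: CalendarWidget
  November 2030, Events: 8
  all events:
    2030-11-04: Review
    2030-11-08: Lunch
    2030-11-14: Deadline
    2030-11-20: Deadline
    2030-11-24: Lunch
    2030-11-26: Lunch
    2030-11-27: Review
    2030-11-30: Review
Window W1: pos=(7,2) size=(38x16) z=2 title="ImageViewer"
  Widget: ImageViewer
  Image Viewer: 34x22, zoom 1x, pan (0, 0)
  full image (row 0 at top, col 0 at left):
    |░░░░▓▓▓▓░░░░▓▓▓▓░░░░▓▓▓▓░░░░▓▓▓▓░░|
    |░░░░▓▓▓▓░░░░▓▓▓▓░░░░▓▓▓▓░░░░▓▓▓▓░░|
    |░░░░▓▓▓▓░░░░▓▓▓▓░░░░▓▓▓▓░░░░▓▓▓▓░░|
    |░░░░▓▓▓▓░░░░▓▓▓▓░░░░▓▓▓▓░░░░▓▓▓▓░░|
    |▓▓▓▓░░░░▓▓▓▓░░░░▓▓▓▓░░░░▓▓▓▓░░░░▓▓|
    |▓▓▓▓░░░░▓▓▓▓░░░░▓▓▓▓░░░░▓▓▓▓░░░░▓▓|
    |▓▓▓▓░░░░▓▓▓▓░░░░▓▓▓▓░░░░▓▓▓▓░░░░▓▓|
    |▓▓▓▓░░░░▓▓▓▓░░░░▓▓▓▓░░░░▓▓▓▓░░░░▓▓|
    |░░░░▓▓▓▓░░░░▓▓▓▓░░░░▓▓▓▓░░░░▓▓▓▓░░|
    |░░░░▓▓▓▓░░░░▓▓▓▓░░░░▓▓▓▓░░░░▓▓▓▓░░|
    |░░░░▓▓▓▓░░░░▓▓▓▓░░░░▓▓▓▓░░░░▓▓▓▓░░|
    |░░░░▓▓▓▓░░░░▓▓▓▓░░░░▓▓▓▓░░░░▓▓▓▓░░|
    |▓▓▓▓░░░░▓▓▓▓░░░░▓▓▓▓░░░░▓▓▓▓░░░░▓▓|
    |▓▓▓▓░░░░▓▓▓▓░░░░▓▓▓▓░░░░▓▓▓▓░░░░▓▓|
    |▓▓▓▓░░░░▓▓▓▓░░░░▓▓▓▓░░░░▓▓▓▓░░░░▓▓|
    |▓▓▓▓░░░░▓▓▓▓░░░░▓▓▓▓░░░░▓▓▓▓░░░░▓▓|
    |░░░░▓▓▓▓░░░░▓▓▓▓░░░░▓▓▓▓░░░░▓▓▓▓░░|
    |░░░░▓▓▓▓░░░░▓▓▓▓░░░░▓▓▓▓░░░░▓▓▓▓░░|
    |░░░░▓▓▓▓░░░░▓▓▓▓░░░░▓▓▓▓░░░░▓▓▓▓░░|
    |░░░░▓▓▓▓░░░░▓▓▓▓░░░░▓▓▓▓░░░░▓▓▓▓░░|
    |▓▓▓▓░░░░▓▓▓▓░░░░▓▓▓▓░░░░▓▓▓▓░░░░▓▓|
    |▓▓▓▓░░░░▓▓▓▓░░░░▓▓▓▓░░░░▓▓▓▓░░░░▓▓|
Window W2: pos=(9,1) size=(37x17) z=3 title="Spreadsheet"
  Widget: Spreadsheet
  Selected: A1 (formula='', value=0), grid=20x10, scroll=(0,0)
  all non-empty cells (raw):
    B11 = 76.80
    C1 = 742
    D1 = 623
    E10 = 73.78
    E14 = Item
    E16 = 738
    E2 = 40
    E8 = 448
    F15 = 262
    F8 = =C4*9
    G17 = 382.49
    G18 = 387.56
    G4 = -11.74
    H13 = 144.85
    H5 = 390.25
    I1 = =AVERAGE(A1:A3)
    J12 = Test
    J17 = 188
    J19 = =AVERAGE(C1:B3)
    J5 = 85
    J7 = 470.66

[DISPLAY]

              ┏━━━━━━━━━━━━━━━━━━━━
  ┏━━━━━━━━━━━━━━━━━━━━━━━━━━━━━━━━
┏━┃ Spreadsheet                    
┃ ┠────────────────────────────────
┠─┃A1:                             
┃░┃       A       B       C       D
┃░┃--------------------------------
┃░┃  1      [0]       0     742    
┃░┃  2        0       0       0    
┃▓┃  3        0       0       0    
┃▓┃  4        0       0       0    
┃▓┃  5        0       0       0    
┃▓┃  6        0       0       0    
┃░┃  7        0       0       0    
┃░┃  8        0       0       0    
┃░┃  9        0       0       0    
┃░┃ 10        0       0       0    


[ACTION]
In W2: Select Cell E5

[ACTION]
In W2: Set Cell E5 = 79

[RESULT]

              ┏━━━━━━━━━━━━━━━━━━━━
  ┏━━━━━━━━━━━━━━━━━━━━━━━━━━━━━━━━
┏━┃ Spreadsheet                    
┃ ┠────────────────────────────────
┠─┃E5: 79                          
┃░┃       A       B       C       D
┃░┃--------------------------------
┃░┃  1        0       0     742    
┃░┃  2        0       0       0    
┃▓┃  3        0       0       0    
┃▓┃  4        0       0       0    
┃▓┃  5        0       0       0    
┃▓┃  6        0       0       0    
┃░┃  7        0       0       0    
┃░┃  8        0       0       0    
┃░┃  9        0       0       0    
┃░┃ 10        0       0       0    


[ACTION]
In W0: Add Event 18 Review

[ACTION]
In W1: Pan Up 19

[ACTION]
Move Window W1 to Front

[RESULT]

              ┏━━━━━━━━━━━━━━━━━━━━
  ┏━━━━━━━━━━━━━━━━━━━━━━━━━━━━━━━━
┏━━━━━━━━━━━━━━━━━━━━━━━━━━━━━━━━━━
┃ ImageViewer                      
┠──────────────────────────────────
┃░░░░▓▓▓▓░░░░▓▓▓▓░░░░▓▓▓▓░░░░▓▓▓▓░░
┃░░░░▓▓▓▓░░░░▓▓▓▓░░░░▓▓▓▓░░░░▓▓▓▓░░
┃░░░░▓▓▓▓░░░░▓▓▓▓░░░░▓▓▓▓░░░░▓▓▓▓░░
┃░░░░▓▓▓▓░░░░▓▓▓▓░░░░▓▓▓▓░░░░▓▓▓▓░░
┃▓▓▓▓░░░░▓▓▓▓░░░░▓▓▓▓░░░░▓▓▓▓░░░░▓▓
┃▓▓▓▓░░░░▓▓▓▓░░░░▓▓▓▓░░░░▓▓▓▓░░░░▓▓
┃▓▓▓▓░░░░▓▓▓▓░░░░▓▓▓▓░░░░▓▓▓▓░░░░▓▓
┃▓▓▓▓░░░░▓▓▓▓░░░░▓▓▓▓░░░░▓▓▓▓░░░░▓▓
┃░░░░▓▓▓▓░░░░▓▓▓▓░░░░▓▓▓▓░░░░▓▓▓▓░░
┃░░░░▓▓▓▓░░░░▓▓▓▓░░░░▓▓▓▓░░░░▓▓▓▓░░
┃░░░░▓▓▓▓░░░░▓▓▓▓░░░░▓▓▓▓░░░░▓▓▓▓░░
┃░░░░▓▓▓▓░░░░▓▓▓▓░░░░▓▓▓▓░░░░▓▓▓▓░░


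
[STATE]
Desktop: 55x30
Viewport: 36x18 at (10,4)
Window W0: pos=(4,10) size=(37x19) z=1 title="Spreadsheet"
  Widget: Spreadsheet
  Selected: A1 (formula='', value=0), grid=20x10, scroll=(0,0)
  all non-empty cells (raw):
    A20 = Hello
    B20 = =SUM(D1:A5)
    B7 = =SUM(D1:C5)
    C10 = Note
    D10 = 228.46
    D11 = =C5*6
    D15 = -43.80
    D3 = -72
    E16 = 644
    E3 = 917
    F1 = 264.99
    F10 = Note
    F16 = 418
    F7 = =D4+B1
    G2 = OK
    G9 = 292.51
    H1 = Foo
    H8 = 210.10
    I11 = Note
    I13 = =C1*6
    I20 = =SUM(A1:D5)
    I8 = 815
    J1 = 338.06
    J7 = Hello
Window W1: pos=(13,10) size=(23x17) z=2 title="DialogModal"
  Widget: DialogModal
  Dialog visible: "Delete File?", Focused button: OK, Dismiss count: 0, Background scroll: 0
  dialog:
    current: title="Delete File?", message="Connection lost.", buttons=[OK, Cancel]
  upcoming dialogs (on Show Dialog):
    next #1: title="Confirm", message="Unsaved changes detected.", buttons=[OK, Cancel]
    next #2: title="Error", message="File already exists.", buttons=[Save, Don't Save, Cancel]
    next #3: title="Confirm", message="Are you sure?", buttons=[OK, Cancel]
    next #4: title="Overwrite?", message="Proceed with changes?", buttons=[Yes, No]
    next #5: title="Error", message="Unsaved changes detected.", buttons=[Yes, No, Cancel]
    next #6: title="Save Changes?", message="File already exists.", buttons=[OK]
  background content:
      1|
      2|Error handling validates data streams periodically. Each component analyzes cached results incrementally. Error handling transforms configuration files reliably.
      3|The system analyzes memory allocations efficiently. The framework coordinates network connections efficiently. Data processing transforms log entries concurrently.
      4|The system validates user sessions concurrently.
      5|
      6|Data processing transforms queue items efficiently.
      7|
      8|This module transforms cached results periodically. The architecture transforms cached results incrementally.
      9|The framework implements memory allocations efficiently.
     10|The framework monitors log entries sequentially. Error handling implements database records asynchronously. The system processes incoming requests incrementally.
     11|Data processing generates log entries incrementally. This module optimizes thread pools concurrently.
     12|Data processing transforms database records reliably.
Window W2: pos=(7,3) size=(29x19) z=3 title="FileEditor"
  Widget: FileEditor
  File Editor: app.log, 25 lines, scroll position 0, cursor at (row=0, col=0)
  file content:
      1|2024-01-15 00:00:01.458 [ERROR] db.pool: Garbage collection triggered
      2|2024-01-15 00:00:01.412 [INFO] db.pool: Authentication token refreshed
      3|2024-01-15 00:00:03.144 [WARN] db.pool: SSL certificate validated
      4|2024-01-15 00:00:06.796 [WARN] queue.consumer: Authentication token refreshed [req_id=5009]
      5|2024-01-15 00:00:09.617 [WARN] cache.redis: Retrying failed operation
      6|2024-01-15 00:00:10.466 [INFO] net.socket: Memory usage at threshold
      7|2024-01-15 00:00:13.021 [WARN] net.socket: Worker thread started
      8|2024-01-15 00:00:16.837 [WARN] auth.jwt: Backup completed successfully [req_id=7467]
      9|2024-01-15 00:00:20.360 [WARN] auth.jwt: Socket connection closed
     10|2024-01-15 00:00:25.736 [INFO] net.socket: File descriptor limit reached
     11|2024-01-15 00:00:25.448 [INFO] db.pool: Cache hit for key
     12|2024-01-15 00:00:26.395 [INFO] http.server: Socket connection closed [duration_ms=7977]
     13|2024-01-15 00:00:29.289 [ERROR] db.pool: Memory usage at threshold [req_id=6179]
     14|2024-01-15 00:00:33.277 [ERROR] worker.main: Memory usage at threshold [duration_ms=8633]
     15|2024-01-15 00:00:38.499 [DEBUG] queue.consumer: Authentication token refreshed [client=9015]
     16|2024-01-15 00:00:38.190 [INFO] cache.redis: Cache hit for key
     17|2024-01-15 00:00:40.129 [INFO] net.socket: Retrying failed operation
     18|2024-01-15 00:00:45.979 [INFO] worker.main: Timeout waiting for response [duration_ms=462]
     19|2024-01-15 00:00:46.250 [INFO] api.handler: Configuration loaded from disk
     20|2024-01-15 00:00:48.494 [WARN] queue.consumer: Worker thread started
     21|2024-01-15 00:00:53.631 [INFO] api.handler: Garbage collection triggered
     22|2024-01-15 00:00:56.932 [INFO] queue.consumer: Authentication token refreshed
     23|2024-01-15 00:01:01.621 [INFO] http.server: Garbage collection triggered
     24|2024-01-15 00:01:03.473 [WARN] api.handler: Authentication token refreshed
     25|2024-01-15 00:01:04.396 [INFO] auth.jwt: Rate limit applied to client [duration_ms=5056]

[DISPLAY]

ileEditor                ┃          
─────────────────────────┨          
24-01-15 00:00:01.458 [E▲┃          
24-01-15 00:00:01.412 [I█┃          
24-01-15 00:00:03.144 [W░┃          
24-01-15 00:00:06.796 [W░┃          
24-01-15 00:00:09.617 [W░┃━━━━┓     
24-01-15 00:00:10.466 [I░┃    ┃     
24-01-15 00:00:13.021 [W░┃────┨     
24-01-15 00:00:16.837 [W░┃    ┃     
24-01-15 00:00:20.360 [W░┃D   ┃     
24-01-15 00:00:25.736 [I░┃----┃     
24-01-15 00:00:25.448 [I░┃    ┃     
24-01-15 00:00:26.395 [I░┃    ┃     
24-01-15 00:00:29.289 [E░┃  -7┃     
24-01-15 00:00:33.277 [E░┃    ┃     
24-01-15 00:00:38.499 [D▼┃    ┃     
━━━━━━━━━━━━━━━━━━━━━━━━━┛    ┃     


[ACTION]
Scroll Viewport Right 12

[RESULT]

                ┃                   
────────────────┨                   
00:00:01.458 [E▲┃                   
00:00:01.412 [I█┃                   
00:00:03.144 [W░┃                   
00:00:06.796 [W░┃                   
00:00:09.617 [W░┃━━━━┓              
00:00:10.466 [I░┃    ┃              
00:00:13.021 [W░┃────┨              
00:00:16.837 [W░┃    ┃              
00:00:20.360 [W░┃D   ┃              
00:00:25.736 [I░┃----┃              
00:00:25.448 [I░┃    ┃              
00:00:26.395 [I░┃    ┃              
00:00:29.289 [E░┃  -7┃              
00:00:33.277 [E░┃    ┃              
00:00:38.499 [D▼┃    ┃              
━━━━━━━━━━━━━━━━┛    ┃              


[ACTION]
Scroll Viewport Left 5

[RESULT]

ditor                ┃              
─────────────────────┨              
1-15 00:00:01.458 [E▲┃              
1-15 00:00:01.412 [I█┃              
1-15 00:00:03.144 [W░┃              
1-15 00:00:06.796 [W░┃              
1-15 00:00:09.617 [W░┃━━━━┓         
1-15 00:00:10.466 [I░┃    ┃         
1-15 00:00:13.021 [W░┃────┨         
1-15 00:00:16.837 [W░┃    ┃         
1-15 00:00:20.360 [W░┃D   ┃         
1-15 00:00:25.736 [I░┃----┃         
1-15 00:00:25.448 [I░┃    ┃         
1-15 00:00:26.395 [I░┃    ┃         
1-15 00:00:29.289 [E░┃  -7┃         
1-15 00:00:33.277 [E░┃    ┃         
1-15 00:00:38.499 [D▼┃    ┃         
━━━━━━━━━━━━━━━━━━━━━┛    ┃         


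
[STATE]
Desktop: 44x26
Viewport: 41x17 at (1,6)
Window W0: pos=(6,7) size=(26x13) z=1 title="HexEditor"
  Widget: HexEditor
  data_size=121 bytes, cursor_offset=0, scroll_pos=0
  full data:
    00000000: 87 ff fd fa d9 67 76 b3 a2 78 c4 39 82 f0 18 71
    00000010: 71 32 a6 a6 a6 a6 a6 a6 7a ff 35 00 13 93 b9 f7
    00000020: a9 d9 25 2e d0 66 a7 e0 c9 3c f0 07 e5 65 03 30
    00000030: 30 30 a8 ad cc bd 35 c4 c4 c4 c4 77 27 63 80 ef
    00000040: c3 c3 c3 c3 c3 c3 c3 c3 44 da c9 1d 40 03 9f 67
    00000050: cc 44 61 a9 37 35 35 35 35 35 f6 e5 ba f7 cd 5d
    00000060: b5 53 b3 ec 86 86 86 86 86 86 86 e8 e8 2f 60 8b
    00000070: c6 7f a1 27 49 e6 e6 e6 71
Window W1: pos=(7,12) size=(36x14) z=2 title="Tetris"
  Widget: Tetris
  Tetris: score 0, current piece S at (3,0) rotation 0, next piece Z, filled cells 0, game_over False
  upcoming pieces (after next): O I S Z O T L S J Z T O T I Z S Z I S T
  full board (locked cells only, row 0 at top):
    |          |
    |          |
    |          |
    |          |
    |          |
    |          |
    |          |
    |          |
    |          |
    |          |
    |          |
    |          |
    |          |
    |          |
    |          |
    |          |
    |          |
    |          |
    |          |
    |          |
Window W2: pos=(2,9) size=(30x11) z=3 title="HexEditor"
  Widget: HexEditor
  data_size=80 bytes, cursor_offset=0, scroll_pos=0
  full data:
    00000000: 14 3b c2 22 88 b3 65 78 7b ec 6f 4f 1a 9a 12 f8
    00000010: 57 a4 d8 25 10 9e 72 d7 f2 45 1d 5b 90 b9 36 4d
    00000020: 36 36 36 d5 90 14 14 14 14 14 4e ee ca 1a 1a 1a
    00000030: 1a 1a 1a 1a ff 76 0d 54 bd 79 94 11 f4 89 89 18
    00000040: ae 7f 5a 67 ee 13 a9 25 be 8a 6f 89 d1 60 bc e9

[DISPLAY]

                                         
     ┏━━━━━━━━━━━━━━━━━━━━━━━━┓          
     ┃ HexEditor              ┃          
 ┏━━━━━━━━━━━━━━━━━━━━━━━━━━━━┓          
 ┃ HexEditor                  ┃          
 ┠────────────────────────────┨          
 ┃00000000  14 3b c2 22 88 b3 ┃━━━━━━━━━━
 ┃00000010  57 a4 d8 25 10 9e ┃          
 ┃00000020  36 36 36 d5 90 14 ┃──────────
 ┃00000030  1a 1a 1a 1a ff 76 ┃          
 ┃00000040  ae 7f 5a 67 ee 13 ┃          
 ┃                            ┃          
 ┃                            ┃          
 ┗━━━━━━━━━━━━━━━━━━━━━━━━━━━━┛          
      ┃          │                       
      ┃          │Score:                 
      ┃          │0                      


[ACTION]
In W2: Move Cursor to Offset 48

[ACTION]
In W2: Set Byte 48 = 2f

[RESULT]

                                         
     ┏━━━━━━━━━━━━━━━━━━━━━━━━┓          
     ┃ HexEditor              ┃          
 ┏━━━━━━━━━━━━━━━━━━━━━━━━━━━━┓          
 ┃ HexEditor                  ┃          
 ┠────────────────────────────┨          
 ┃00000000  14 3b c2 22 88 b3 ┃━━━━━━━━━━
 ┃00000010  57 a4 d8 25 10 9e ┃          
 ┃00000020  36 36 36 d5 90 14 ┃──────────
 ┃00000030  2F 1a 1a 1a ff 76 ┃          
 ┃00000040  ae 7f 5a 67 ee 13 ┃          
 ┃                            ┃          
 ┃                            ┃          
 ┗━━━━━━━━━━━━━━━━━━━━━━━━━━━━┛          
      ┃          │                       
      ┃          │Score:                 
      ┃          │0                      


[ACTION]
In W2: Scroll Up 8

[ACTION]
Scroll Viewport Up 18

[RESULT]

                                         
                                         
                                         
                                         
                                         
                                         
                                         
     ┏━━━━━━━━━━━━━━━━━━━━━━━━┓          
     ┃ HexEditor              ┃          
 ┏━━━━━━━━━━━━━━━━━━━━━━━━━━━━┓          
 ┃ HexEditor                  ┃          
 ┠────────────────────────────┨          
 ┃00000000  14 3b c2 22 88 b3 ┃━━━━━━━━━━
 ┃00000010  57 a4 d8 25 10 9e ┃          
 ┃00000020  36 36 36 d5 90 14 ┃──────────
 ┃00000030  2F 1a 1a 1a ff 76 ┃          
 ┃00000040  ae 7f 5a 67 ee 13 ┃          


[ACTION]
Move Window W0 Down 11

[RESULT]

                                         
                                         
                                         
                                         
                                         
                                         
                                         
                                         
                                         
 ┏━━━━━━━━━━━━━━━━━━━━━━━━━━━━┓          
 ┃ HexEditor                  ┃          
 ┠────────────────────────────┨          
 ┃00000000  14 3b c2 22 88 b3 ┃━━━━━━━━━━
 ┃00000010  57 a4 d8 25 10 9e ┃          
 ┃00000020  36 36 36 d5 90 14 ┃──────────
 ┃00000030  2F 1a 1a 1a ff 76 ┃          
 ┃00000040  ae 7f 5a 67 ee 13 ┃          
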